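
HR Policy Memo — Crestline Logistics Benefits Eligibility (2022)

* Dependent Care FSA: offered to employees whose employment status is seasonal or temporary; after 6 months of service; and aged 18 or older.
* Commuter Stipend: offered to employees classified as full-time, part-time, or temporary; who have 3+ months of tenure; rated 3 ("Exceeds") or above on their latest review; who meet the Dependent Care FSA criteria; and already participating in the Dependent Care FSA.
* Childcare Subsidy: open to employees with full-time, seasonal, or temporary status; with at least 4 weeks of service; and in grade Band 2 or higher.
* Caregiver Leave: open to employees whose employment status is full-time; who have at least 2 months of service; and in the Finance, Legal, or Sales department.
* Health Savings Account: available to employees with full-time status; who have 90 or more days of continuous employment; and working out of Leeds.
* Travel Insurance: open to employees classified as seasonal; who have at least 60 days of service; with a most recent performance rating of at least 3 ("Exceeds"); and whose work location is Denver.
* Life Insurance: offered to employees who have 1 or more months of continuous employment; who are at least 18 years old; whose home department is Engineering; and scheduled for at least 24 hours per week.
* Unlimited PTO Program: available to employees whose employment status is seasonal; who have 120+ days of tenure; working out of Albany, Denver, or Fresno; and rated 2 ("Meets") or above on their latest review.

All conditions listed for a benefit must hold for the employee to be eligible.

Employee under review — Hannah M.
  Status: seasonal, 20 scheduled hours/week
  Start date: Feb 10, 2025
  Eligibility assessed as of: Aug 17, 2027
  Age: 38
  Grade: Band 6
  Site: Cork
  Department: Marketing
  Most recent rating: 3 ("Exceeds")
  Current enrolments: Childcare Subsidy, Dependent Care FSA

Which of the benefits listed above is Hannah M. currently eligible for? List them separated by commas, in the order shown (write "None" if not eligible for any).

Service from Feb 10, 2025 to Aug 17, 2027: 918 days.
Dependent Care FSA — status seasonal ✓; service 918 days ≥ 6 months (≈180 days) ✓; age 38 ≥ 18 ✓ → eligible.
Commuter Stipend — status seasonal ✗ (requires full-time, part-time, or temporary) → not eligible.
Childcare Subsidy — status seasonal ✓; service 918 days ≥ 4 weeks (≈28 days) ✓; grade Band 6 ≥ Band 2 ✓ → eligible.
Caregiver Leave — status seasonal ✗ (requires full-time) → not eligible.
Health Savings Account — status seasonal ✗ (requires full-time) → not eligible.
Travel Insurance — status seasonal ✓; service 918 days ≥ 60 days ✓; rating 3 ≥ 3 ✓; site Cork ✗ (not Denver) → not eligible.
Life Insurance — service 918 days ≥ 1 month (≈30 days) ✓; age 38 ≥ 18 ✓; dept Marketing ✗ → not eligible.
Unlimited PTO Program — status seasonal ✓; service 918 days ≥ 120 days ✓; site Cork ✗ (not Albany, Denver, or Fresno) → not eligible.

Dependent Care FSA, Childcare Subsidy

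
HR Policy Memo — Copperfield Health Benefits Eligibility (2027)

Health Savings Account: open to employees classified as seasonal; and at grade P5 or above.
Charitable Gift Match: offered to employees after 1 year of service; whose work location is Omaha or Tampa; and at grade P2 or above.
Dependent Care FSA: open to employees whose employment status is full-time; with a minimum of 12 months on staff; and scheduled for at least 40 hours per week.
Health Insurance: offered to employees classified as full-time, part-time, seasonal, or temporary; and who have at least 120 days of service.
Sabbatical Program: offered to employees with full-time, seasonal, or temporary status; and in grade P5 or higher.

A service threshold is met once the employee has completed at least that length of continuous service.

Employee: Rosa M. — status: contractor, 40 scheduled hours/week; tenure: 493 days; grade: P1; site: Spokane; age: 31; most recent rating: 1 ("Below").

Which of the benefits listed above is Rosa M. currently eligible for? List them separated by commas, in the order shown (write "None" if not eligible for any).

Health Savings Account — status contractor ✗ (requires seasonal) → not eligible.
Charitable Gift Match — service 493 days ≥ 1 year (≈365 days) ✓; site Spokane ✗ (not Omaha or Tampa) → not eligible.
Dependent Care FSA — status contractor ✗ (requires full-time) → not eligible.
Health Insurance — status contractor ✗ (requires full-time, part-time, seasonal, or temporary) → not eligible.
Sabbatical Program — status contractor ✗ (requires full-time, seasonal, or temporary) → not eligible.

None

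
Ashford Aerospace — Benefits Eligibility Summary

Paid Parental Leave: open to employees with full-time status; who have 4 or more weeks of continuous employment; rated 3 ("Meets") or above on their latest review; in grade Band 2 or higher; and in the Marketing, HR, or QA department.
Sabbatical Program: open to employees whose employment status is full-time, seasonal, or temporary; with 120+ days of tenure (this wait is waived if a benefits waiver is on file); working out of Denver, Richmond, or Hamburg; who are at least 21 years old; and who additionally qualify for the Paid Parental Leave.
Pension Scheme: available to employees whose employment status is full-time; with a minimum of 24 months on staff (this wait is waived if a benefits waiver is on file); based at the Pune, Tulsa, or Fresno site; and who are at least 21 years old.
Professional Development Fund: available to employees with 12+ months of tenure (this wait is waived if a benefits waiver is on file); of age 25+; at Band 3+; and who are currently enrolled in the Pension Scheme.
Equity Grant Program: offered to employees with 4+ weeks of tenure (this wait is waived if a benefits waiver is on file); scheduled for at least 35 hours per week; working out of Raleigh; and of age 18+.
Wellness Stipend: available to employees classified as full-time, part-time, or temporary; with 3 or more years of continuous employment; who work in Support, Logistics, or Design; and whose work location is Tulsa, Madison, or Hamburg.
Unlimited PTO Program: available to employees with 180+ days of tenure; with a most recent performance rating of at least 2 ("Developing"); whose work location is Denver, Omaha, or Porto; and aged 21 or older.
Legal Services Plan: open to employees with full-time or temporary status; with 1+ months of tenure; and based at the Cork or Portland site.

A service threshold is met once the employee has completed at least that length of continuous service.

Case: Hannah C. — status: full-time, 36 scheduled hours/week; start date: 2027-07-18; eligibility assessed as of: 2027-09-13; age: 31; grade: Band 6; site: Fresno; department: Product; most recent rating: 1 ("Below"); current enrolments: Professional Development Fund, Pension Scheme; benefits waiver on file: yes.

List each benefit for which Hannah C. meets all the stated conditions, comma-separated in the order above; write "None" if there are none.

Service from 2027-07-18 to 2027-09-13: 57 days.
Paid Parental Leave — status full-time ✓; service 57 days ≥ 4 weeks (≈28 days) ✓; rating 1 < 3 ✗ → not eligible.
Sabbatical Program — status full-time ✓; benefits waiver on file ✓; site Fresno ✗ (not Denver, Richmond, or Hamburg) → not eligible.
Pension Scheme — status full-time ✓; benefits waiver on file ✓; site Fresno ✓; age 31 ≥ 21 ✓ → eligible.
Professional Development Fund — benefits waiver on file ✓; age 31 ≥ 25 ✓; grade Band 6 ≥ Band 3 ✓; enrolled in Pension Scheme ✓ → eligible.
Equity Grant Program — benefits waiver on file ✓; 36 hrs/wk ≥ 35 ✓; site Fresno ✗ (not Raleigh) → not eligible.
Wellness Stipend — status full-time ✓; service 57 days < 3 years (≈1095 days) ✗ → not eligible.
Unlimited PTO Program — service 57 days < 180 days ✗ → not eligible.
Legal Services Plan — status full-time ✓; service 57 days ≥ 1 month (≈30 days) ✓; site Fresno ✗ (not Cork or Portland) → not eligible.

Pension Scheme, Professional Development Fund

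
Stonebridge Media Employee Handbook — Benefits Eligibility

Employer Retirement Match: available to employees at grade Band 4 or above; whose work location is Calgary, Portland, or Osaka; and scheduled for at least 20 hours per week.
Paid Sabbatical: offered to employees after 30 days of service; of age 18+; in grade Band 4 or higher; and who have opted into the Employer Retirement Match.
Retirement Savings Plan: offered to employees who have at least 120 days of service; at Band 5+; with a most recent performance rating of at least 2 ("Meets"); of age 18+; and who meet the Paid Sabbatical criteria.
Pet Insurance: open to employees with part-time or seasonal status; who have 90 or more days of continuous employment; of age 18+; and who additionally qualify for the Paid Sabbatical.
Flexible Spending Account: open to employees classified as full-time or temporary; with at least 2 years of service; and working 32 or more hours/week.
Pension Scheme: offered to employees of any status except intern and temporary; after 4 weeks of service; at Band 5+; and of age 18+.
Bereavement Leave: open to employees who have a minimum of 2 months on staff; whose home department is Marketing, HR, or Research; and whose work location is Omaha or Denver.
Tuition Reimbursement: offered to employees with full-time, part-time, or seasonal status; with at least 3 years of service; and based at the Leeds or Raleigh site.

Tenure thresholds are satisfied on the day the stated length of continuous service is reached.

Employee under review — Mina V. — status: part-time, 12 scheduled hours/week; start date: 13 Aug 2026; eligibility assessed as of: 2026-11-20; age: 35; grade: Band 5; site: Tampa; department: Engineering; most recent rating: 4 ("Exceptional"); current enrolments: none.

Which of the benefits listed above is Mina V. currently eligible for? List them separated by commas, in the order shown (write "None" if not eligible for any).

Service from 13 Aug 2026 to 2026-11-20: 99 days.
Employer Retirement Match — grade Band 5 ≥ Band 4 ✓; site Tampa ✗ (not Calgary, Portland, or Osaka) → not eligible.
Paid Sabbatical — service 99 days ≥ 30 days ✓; age 35 ≥ 18 ✓; grade Band 5 ≥ Band 4 ✓; not enrolled in Employer Retirement Match ✗ → not eligible.
Retirement Savings Plan — service 99 days < 120 days ✗ → not eligible.
Pet Insurance — status part-time ✓; service 99 days ≥ 90 days ✓; age 35 ≥ 18 ✓; not eligible for Paid Sabbatical ✗ → not eligible.
Flexible Spending Account — status part-time ✗ (requires full-time or temporary) → not eligible.
Pension Scheme — status part-time ✓ (not excluded); service 99 days ≥ 4 weeks (≈28 days) ✓; grade Band 5 ≥ Band 5 ✓; age 35 ≥ 18 ✓ → eligible.
Bereavement Leave — service 99 days ≥ 2 months (≈60 days) ✓; dept Engineering ✗ → not eligible.
Tuition Reimbursement — status part-time ✓; service 99 days < 3 years (≈1095 days) ✗ → not eligible.

Pension Scheme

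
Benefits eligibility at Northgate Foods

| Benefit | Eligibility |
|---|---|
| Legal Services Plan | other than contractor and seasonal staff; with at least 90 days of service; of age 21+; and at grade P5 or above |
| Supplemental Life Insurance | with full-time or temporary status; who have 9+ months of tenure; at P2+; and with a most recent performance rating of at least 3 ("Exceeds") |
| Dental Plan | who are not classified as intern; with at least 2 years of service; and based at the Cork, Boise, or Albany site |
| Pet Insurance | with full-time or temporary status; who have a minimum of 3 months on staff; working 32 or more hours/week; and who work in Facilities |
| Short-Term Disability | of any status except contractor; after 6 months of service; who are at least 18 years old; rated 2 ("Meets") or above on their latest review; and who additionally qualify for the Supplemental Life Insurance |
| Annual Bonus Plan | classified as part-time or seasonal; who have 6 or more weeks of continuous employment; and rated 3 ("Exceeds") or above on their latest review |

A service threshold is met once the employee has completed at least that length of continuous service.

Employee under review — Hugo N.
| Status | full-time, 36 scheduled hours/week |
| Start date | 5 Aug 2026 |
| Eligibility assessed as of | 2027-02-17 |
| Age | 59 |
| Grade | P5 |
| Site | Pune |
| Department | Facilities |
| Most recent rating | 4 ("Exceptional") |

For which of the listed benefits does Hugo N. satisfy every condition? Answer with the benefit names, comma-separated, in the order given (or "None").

Service from 5 Aug 2026 to 2027-02-17: 196 days.
Legal Services Plan — status full-time ✓ (not excluded); service 196 days ≥ 90 days ✓; age 59 ≥ 21 ✓; grade P5 ≥ P5 ✓ → eligible.
Supplemental Life Insurance — status full-time ✓; service 196 days < 9 months (≈270 days) ✗ → not eligible.
Dental Plan — status full-time ✓ (not excluded); service 196 days < 2 years (≈730 days) ✗ → not eligible.
Pet Insurance — status full-time ✓; service 196 days ≥ 3 months (≈90 days) ✓; 36 hrs/wk ≥ 32 ✓; dept Facilities ✓ → eligible.
Short-Term Disability — status full-time ✓ (not excluded); service 196 days ≥ 6 months (≈180 days) ✓; age 59 ≥ 18 ✓; rating 4 ≥ 2 ✓; not eligible for Supplemental Life Insurance ✗ → not eligible.
Annual Bonus Plan — status full-time ✗ (requires part-time or seasonal) → not eligible.

Legal Services Plan, Pet Insurance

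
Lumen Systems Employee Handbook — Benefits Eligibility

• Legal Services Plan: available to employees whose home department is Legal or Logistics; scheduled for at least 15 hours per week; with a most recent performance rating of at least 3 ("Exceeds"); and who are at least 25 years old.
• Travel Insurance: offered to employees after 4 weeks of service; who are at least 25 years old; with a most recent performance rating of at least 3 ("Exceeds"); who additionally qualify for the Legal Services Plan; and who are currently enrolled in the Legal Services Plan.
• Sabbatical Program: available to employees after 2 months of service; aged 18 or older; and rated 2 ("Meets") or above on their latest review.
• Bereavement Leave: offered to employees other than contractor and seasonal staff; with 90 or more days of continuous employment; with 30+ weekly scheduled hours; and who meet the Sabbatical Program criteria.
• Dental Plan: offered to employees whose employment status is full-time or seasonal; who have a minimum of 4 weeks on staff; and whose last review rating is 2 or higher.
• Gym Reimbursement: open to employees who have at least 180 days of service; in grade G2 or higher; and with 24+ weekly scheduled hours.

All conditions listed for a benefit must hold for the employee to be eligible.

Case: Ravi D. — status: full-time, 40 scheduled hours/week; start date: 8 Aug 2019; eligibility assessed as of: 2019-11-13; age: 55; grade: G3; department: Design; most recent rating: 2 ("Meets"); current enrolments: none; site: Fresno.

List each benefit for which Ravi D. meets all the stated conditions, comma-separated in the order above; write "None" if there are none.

Sabbatical Program, Bereavement Leave, Dental Plan

Service from 8 Aug 2019 to 2019-11-13: 97 days.
Legal Services Plan — dept Design ✗ → not eligible.
Travel Insurance — service 97 days ≥ 4 weeks (≈28 days) ✓; age 55 ≥ 25 ✓; rating 2 < 3 ✗ → not eligible.
Sabbatical Program — service 97 days ≥ 2 months (≈60 days) ✓; age 55 ≥ 18 ✓; rating 2 ≥ 2 ✓ → eligible.
Bereavement Leave — status full-time ✓ (not excluded); service 97 days ≥ 90 days ✓; 40 hrs/wk ≥ 30 ✓; eligible for Sabbatical Program ✓ → eligible.
Dental Plan — status full-time ✓; service 97 days ≥ 4 weeks (≈28 days) ✓; rating 2 ≥ 2 ✓ → eligible.
Gym Reimbursement — service 97 days < 180 days ✗ → not eligible.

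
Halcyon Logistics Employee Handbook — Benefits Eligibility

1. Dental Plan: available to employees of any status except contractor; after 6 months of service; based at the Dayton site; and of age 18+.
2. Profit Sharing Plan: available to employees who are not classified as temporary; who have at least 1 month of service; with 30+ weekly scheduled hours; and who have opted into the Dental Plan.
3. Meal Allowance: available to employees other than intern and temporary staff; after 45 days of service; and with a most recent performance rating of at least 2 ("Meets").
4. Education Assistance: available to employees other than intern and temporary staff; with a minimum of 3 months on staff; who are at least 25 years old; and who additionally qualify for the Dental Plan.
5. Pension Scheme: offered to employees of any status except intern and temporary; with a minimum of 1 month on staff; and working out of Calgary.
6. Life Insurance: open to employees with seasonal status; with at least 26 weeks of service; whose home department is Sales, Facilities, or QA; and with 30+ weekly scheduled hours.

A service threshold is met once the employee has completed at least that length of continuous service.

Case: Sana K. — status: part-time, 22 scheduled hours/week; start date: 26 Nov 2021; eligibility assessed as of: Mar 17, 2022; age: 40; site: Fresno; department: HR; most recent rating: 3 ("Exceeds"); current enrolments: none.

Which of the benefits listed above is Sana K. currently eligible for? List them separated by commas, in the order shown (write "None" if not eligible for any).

Meal Allowance

Service from 26 Nov 2021 to Mar 17, 2022: 111 days.
Dental Plan — status part-time ✓ (not excluded); service 111 days < 6 months (≈180 days) ✗ → not eligible.
Profit Sharing Plan — status part-time ✓ (not excluded); service 111 days ≥ 1 month (≈30 days) ✓; 22 hrs/wk < 30 ✗ → not eligible.
Meal Allowance — status part-time ✓ (not excluded); service 111 days ≥ 45 days ✓; rating 3 ≥ 2 ✓ → eligible.
Education Assistance — status part-time ✓ (not excluded); service 111 days ≥ 3 months (≈90 days) ✓; age 40 ≥ 25 ✓; not eligible for Dental Plan ✗ → not eligible.
Pension Scheme — status part-time ✓ (not excluded); service 111 days ≥ 1 month (≈30 days) ✓; site Fresno ✗ (not Calgary) → not eligible.
Life Insurance — status part-time ✗ (requires seasonal) → not eligible.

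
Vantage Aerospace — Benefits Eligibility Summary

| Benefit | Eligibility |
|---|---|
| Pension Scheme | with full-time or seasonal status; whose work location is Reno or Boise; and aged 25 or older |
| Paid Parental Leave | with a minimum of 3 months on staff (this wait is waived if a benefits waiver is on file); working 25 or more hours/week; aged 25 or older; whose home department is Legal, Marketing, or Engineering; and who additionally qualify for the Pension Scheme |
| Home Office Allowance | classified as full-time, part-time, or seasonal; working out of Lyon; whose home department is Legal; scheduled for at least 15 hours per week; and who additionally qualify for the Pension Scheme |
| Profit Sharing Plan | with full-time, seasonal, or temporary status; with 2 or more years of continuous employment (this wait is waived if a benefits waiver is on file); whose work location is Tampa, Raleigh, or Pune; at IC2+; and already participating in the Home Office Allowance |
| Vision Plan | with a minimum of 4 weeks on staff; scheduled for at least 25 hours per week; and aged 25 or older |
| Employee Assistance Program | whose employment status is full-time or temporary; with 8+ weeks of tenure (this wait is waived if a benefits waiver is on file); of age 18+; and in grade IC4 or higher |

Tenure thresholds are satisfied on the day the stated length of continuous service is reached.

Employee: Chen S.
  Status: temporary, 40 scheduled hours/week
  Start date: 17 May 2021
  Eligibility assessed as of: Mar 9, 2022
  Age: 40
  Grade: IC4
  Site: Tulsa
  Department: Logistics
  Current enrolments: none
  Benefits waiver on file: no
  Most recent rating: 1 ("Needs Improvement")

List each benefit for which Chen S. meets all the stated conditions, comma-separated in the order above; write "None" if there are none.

Vision Plan, Employee Assistance Program

Service from 17 May 2021 to Mar 9, 2022: 296 days.
Pension Scheme — status temporary ✗ (requires full-time or seasonal) → not eligible.
Paid Parental Leave — no waiver, service 296 days ≥ 3 months (≈90 days) ✓; 40 hrs/wk ≥ 25 ✓; age 40 ≥ 25 ✓; dept Logistics ✗ → not eligible.
Home Office Allowance — status temporary ✗ (requires full-time, part-time, or seasonal) → not eligible.
Profit Sharing Plan — status temporary ✓; no waiver, service 296 days < 2 years (≈730 days) ✗ → not eligible.
Vision Plan — service 296 days ≥ 4 weeks (≈28 days) ✓; 40 hrs/wk ≥ 25 ✓; age 40 ≥ 25 ✓ → eligible.
Employee Assistance Program — status temporary ✓; no waiver, service 296 days ≥ 8 weeks (≈56 days) ✓; age 40 ≥ 18 ✓; grade IC4 ≥ IC4 ✓ → eligible.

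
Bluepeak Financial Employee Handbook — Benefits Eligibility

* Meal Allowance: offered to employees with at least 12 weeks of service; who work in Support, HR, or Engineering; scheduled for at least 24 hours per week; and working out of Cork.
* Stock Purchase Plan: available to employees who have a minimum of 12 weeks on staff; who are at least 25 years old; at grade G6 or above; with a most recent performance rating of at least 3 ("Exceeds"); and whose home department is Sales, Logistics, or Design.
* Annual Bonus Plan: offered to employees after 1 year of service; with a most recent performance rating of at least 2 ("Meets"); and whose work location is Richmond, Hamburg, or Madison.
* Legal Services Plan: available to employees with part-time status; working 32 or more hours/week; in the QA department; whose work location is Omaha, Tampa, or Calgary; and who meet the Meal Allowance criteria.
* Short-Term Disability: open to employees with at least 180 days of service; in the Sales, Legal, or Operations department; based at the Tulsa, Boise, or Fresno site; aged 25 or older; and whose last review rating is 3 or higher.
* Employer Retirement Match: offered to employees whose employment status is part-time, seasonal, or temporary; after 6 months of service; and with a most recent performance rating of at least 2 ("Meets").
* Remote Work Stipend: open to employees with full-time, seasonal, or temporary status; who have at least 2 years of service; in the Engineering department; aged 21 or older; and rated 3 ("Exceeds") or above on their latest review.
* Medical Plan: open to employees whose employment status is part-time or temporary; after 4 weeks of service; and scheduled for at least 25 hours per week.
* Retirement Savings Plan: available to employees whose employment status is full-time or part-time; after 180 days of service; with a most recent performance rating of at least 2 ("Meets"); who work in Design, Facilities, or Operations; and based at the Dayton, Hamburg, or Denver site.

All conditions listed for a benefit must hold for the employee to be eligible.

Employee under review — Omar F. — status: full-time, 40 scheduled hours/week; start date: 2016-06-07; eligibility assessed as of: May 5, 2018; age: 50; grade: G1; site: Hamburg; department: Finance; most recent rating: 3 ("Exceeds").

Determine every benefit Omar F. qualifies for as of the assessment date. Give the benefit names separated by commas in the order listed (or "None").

Service from 2016-06-07 to May 5, 2018: 697 days.
Meal Allowance — service 697 days ≥ 12 weeks (≈84 days) ✓; dept Finance ✗ → not eligible.
Stock Purchase Plan — service 697 days ≥ 12 weeks (≈84 days) ✓; age 50 ≥ 25 ✓; grade G1 < G6 ✗ → not eligible.
Annual Bonus Plan — service 697 days ≥ 1 year (≈365 days) ✓; rating 3 ≥ 2 ✓; site Hamburg ✓ → eligible.
Legal Services Plan — status full-time ✗ (requires part-time) → not eligible.
Short-Term Disability — service 697 days ≥ 180 days ✓; dept Finance ✗ → not eligible.
Employer Retirement Match — status full-time ✗ (requires part-time, seasonal, or temporary) → not eligible.
Remote Work Stipend — status full-time ✓; service 697 days < 2 years (≈730 days) ✗ → not eligible.
Medical Plan — status full-time ✗ (requires part-time or temporary) → not eligible.
Retirement Savings Plan — status full-time ✓; service 697 days ≥ 180 days ✓; rating 3 ≥ 2 ✓; dept Finance ✗ → not eligible.

Annual Bonus Plan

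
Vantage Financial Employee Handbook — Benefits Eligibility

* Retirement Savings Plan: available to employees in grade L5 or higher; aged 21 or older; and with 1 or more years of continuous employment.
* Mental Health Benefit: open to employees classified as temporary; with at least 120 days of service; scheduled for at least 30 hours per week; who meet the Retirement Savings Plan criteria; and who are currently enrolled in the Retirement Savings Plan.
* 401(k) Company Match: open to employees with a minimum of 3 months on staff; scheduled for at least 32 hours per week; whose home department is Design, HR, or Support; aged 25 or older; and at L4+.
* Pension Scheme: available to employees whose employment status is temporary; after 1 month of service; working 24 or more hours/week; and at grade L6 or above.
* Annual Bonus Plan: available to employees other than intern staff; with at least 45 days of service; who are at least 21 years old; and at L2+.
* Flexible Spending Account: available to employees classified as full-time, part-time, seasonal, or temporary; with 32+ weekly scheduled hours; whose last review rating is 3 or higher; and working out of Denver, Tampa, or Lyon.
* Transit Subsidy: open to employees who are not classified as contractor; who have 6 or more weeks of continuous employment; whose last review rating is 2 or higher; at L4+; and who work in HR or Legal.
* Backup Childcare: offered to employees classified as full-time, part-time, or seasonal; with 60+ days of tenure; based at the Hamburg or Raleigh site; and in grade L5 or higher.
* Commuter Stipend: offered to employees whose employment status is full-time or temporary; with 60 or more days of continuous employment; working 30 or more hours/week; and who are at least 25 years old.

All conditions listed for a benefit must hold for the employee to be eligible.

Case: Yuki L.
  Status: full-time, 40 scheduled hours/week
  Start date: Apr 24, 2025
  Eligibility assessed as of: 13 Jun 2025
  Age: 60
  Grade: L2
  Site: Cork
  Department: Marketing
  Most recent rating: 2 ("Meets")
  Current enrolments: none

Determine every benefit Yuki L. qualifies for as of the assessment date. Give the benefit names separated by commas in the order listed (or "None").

Service from Apr 24, 2025 to 13 Jun 2025: 50 days.
Retirement Savings Plan — grade L2 < L5 ✗ → not eligible.
Mental Health Benefit — status full-time ✗ (requires temporary) → not eligible.
401(k) Company Match — service 50 days < 3 months (≈90 days) ✗ → not eligible.
Pension Scheme — status full-time ✗ (requires temporary) → not eligible.
Annual Bonus Plan — status full-time ✓ (not excluded); service 50 days ≥ 45 days ✓; age 60 ≥ 21 ✓; grade L2 ≥ L2 ✓ → eligible.
Flexible Spending Account — status full-time ✓; 40 hrs/wk ≥ 32 ✓; rating 2 < 3 ✗ → not eligible.
Transit Subsidy — status full-time ✓ (not excluded); service 50 days ≥ 6 weeks (≈42 days) ✓; rating 2 ≥ 2 ✓; grade L2 < L4 ✗ → not eligible.
Backup Childcare — status full-time ✓; service 50 days < 60 days ✗ → not eligible.
Commuter Stipend — status full-time ✓; service 50 days < 60 days ✗ → not eligible.

Annual Bonus Plan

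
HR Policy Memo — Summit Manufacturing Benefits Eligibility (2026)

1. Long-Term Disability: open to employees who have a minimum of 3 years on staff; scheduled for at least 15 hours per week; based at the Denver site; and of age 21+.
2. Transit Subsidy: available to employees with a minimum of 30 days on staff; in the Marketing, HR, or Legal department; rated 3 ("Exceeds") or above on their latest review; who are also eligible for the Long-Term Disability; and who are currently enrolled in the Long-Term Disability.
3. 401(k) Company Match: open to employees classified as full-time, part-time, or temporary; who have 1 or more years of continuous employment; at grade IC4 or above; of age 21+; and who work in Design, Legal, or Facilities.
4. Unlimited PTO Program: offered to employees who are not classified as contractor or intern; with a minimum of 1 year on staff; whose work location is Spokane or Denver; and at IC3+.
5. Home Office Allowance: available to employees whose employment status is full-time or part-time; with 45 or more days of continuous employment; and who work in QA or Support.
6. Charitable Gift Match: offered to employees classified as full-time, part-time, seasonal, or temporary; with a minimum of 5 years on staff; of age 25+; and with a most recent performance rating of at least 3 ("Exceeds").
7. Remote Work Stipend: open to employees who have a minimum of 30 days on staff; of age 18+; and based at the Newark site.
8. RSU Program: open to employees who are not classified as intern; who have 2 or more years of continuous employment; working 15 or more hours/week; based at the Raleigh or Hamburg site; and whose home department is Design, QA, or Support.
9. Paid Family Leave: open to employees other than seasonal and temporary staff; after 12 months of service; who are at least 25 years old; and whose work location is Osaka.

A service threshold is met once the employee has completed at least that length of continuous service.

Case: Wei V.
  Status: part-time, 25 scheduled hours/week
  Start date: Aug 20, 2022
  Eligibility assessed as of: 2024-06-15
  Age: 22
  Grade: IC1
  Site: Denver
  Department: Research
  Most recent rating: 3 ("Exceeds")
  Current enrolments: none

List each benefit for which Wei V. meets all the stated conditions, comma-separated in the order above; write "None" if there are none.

None

Service from Aug 20, 2022 to 2024-06-15: 665 days.
Long-Term Disability — service 665 days < 3 years (≈1095 days) ✗ → not eligible.
Transit Subsidy — service 665 days ≥ 30 days ✓; dept Research ✗ → not eligible.
401(k) Company Match — status part-time ✓; service 665 days ≥ 1 year (≈365 days) ✓; grade IC1 < IC4 ✗ → not eligible.
Unlimited PTO Program — status part-time ✓ (not excluded); service 665 days ≥ 1 year (≈365 days) ✓; site Denver ✓; grade IC1 < IC3 ✗ → not eligible.
Home Office Allowance — status part-time ✓; service 665 days ≥ 45 days ✓; dept Research ✗ → not eligible.
Charitable Gift Match — status part-time ✓; service 665 days < 5 years (≈1825 days) ✗ → not eligible.
Remote Work Stipend — service 665 days ≥ 30 days ✓; age 22 ≥ 18 ✓; site Denver ✗ (not Newark) → not eligible.
RSU Program — status part-time ✓ (not excluded); service 665 days < 2 years (≈730 days) ✗ → not eligible.
Paid Family Leave — status part-time ✓ (not excluded); service 665 days ≥ 12 months (≈360 days) ✓; age 22 < 25 ✗ → not eligible.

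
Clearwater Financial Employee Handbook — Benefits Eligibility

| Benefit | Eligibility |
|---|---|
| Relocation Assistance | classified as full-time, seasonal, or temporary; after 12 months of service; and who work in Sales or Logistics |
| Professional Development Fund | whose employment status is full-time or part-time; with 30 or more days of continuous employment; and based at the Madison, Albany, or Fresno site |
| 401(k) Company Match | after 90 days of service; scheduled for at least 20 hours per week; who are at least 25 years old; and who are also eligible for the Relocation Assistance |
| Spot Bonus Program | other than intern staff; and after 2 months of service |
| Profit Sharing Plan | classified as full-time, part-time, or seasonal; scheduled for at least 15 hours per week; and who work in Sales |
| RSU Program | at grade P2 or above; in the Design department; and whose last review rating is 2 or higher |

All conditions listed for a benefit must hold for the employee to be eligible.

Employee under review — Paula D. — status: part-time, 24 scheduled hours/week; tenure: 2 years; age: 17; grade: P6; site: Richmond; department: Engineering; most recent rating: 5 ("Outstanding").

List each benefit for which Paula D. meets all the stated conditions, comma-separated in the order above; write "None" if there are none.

Spot Bonus Program

Relocation Assistance — status part-time ✗ (requires full-time, seasonal, or temporary) → not eligible.
Professional Development Fund — status part-time ✓; service 2 years ≥ 30 days ✓; site Richmond ✗ (not Madison, Albany, or Fresno) → not eligible.
401(k) Company Match — service 2 years ≥ 90 days ✓; 24 hrs/wk ≥ 20 ✓; age 17 < 25 ✗ → not eligible.
Spot Bonus Program — status part-time ✓ (not excluded); service 2 years ≥ 2 months (≈60 days) ✓ → eligible.
Profit Sharing Plan — status part-time ✓; 24 hrs/wk ≥ 15 ✓; dept Engineering ✗ → not eligible.
RSU Program — grade P6 ≥ P2 ✓; dept Engineering ✗ → not eligible.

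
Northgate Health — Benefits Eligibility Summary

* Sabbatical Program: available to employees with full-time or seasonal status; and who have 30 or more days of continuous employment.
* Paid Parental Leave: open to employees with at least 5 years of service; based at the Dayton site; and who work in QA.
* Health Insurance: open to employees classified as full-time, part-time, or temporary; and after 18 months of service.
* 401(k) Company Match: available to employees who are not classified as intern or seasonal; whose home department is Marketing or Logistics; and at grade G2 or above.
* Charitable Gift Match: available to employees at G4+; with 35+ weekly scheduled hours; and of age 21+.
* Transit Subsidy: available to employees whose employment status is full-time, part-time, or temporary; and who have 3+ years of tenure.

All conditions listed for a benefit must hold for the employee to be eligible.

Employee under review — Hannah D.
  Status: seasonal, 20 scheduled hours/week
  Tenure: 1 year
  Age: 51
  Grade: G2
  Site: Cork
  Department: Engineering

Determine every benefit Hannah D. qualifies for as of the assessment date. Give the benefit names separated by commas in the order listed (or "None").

Sabbatical Program

Sabbatical Program — status seasonal ✓; service 1 year ≥ 30 days ✓ → eligible.
Paid Parental Leave — service 1 year < 5 years ✗ → not eligible.
Health Insurance — status seasonal ✗ (requires full-time, part-time, or temporary) → not eligible.
401(k) Company Match — status seasonal ✗ (excluded) → not eligible.
Charitable Gift Match — grade G2 < G4 ✗ → not eligible.
Transit Subsidy — status seasonal ✗ (requires full-time, part-time, or temporary) → not eligible.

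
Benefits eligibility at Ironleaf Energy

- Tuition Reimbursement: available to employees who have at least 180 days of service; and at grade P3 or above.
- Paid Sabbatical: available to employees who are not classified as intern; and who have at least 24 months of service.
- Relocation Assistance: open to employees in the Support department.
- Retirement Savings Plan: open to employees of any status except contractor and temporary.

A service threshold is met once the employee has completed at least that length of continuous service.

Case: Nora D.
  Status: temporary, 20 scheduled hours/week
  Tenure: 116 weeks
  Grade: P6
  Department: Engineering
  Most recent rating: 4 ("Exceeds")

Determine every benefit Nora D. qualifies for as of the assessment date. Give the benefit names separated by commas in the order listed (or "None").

Tuition Reimbursement — service 116 weeks ≥ 180 days ✓; grade P6 ≥ P3 ✓ → eligible.
Paid Sabbatical — status temporary ✓ (not excluded); service 116 weeks ≥ 24 months (≈720 days) ✓ → eligible.
Relocation Assistance — dept Engineering ✗ → not eligible.
Retirement Savings Plan — status temporary ✗ (excluded) → not eligible.

Tuition Reimbursement, Paid Sabbatical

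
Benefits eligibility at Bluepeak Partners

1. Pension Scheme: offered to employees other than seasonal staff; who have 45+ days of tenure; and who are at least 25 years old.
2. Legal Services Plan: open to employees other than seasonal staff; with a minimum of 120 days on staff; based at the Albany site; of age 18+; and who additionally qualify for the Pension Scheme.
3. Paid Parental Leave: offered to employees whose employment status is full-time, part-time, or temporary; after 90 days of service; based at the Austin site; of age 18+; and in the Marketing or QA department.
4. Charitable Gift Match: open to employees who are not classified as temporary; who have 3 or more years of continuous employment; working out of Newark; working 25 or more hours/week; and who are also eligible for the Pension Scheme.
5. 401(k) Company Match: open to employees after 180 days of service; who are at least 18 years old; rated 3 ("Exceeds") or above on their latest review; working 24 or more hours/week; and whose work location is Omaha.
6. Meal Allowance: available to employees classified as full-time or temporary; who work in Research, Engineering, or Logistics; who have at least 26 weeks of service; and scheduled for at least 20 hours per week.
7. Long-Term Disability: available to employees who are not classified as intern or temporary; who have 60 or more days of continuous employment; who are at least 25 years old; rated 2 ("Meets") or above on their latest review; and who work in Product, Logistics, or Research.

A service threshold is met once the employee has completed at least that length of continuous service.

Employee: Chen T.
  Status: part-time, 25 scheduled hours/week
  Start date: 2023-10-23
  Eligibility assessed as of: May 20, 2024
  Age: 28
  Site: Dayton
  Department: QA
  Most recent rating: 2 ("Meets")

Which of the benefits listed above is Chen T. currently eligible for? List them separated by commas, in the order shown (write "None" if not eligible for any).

Pension Scheme

Service from 2023-10-23 to May 20, 2024: 210 days.
Pension Scheme — status part-time ✓ (not excluded); service 210 days ≥ 45 days ✓; age 28 ≥ 25 ✓ → eligible.
Legal Services Plan — status part-time ✓ (not excluded); service 210 days ≥ 120 days ✓; site Dayton ✗ (not Albany) → not eligible.
Paid Parental Leave — status part-time ✓; service 210 days ≥ 90 days ✓; site Dayton ✗ (not Austin) → not eligible.
Charitable Gift Match — status part-time ✓ (not excluded); service 210 days < 3 years (≈1095 days) ✗ → not eligible.
401(k) Company Match — service 210 days ≥ 180 days ✓; age 28 ≥ 18 ✓; rating 2 < 3 ✗ → not eligible.
Meal Allowance — status part-time ✗ (requires full-time or temporary) → not eligible.
Long-Term Disability — status part-time ✓ (not excluded); service 210 days ≥ 60 days ✓; age 28 ≥ 25 ✓; rating 2 ≥ 2 ✓; dept QA ✗ → not eligible.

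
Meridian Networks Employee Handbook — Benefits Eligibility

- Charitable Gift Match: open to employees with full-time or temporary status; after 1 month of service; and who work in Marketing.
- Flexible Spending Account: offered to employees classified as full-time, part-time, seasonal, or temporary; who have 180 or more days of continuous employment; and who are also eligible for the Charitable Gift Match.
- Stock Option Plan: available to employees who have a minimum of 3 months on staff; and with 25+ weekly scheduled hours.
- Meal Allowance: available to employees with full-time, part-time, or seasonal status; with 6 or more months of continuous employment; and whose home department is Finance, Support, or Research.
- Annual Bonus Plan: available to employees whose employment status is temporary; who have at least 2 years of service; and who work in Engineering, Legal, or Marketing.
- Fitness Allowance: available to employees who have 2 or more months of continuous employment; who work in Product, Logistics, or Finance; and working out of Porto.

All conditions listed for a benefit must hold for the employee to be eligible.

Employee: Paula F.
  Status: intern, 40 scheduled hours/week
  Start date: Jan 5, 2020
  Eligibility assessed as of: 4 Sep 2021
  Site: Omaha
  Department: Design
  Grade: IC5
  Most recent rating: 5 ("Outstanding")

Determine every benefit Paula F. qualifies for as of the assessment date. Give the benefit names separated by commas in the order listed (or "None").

Service from Jan 5, 2020 to 4 Sep 2021: 608 days.
Charitable Gift Match — status intern ✗ (requires full-time or temporary) → not eligible.
Flexible Spending Account — status intern ✗ (requires full-time, part-time, seasonal, or temporary) → not eligible.
Stock Option Plan — service 608 days ≥ 3 months (≈90 days) ✓; 40 hrs/wk ≥ 25 ✓ → eligible.
Meal Allowance — status intern ✗ (requires full-time, part-time, or seasonal) → not eligible.
Annual Bonus Plan — status intern ✗ (requires temporary) → not eligible.
Fitness Allowance — service 608 days ≥ 2 months (≈60 days) ✓; dept Design ✗ → not eligible.

Stock Option Plan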